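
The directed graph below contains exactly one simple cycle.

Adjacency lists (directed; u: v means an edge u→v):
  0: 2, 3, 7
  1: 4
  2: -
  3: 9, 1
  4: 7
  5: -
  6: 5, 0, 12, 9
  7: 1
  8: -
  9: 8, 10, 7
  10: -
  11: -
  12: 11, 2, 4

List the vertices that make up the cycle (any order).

DFS with gray/black marking from 1:
1 gray
  4 gray
    7 gray
      7→1: 1 is gray → back edge
Back edge closes the cycle 1 → 4 → 7 → 1; its vertices are {1, 4, 7}.

1, 4, 7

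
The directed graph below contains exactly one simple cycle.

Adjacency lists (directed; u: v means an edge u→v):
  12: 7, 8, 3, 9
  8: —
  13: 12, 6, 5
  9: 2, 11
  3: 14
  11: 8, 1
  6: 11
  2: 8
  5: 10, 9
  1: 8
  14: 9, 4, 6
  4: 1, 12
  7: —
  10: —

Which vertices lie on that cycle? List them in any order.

DFS with gray/black marking from 12:
12 gray
  7 gray
  7 black
  8 gray
  8 black
  3 gray
    14 gray
      9 gray
        2 gray
          2→8: 8 black — skip
        2 black
        11 gray
          11→8: 8 black — skip
          1 gray
            1→8: 8 black — skip
          1 black
        11 black
      9 black
      4 gray
        4→1: 1 black — skip
        4→12: 12 is gray → back edge
Back edge closes the cycle 12 → 3 → 14 → 4 → 12; its vertices are {3, 4, 12, 14}.

3, 4, 12, 14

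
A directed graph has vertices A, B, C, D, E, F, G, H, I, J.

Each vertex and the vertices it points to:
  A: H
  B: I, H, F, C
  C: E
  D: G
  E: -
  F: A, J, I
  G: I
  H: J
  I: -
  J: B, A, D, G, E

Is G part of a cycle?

No

G lies on a cycle iff there is a path from G back to itself.
Exploring from G, it never reaches itself; equivalently, its strongly connected component is a singleton.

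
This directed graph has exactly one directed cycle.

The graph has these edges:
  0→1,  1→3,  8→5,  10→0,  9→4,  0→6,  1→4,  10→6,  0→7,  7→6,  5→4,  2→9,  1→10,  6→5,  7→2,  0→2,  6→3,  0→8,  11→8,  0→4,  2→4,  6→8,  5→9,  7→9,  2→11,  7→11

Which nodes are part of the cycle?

0, 1, 10

DFS with gray/black marking from 10:
10 gray
  6 gray
    5 gray
      9 gray
        4 gray
        4 black
      9 black
      5→4: 4 black — skip
    5 black
    3 gray
    3 black
    8 gray
      8→5: 5 black — skip
    8 black
  6 black
  0 gray
    7 gray
      7→9: 9 black — skip
      7→6: 6 black — skip
      11 gray
        11→8: 8 black — skip
      11 black
      2 gray
        2→4: 4 black — skip
        2→9: 9 black — skip
        2→11: 11 black — skip
      2 black
    7 black
    0→2: 2 black — skip
    0→6: 6 black — skip
    0→4: 4 black — skip
    0→8: 8 black — skip
    1 gray
      1→4: 4 black — skip
      1→3: 3 black — skip
      1→10: 10 is gray → back edge
Back edge closes the cycle 10 → 0 → 1 → 10; its vertices are {0, 1, 10}.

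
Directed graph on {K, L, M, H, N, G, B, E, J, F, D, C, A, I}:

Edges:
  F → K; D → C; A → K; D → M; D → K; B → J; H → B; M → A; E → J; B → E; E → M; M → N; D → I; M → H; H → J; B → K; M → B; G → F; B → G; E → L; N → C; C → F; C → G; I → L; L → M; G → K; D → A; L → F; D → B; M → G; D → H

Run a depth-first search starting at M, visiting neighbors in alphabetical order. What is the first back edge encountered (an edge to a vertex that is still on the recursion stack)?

L->M

DFS from M (visiting neighbors in alphabetical order); mark gray on enter, black on exit:
M gray
  A gray
    K gray
    K black
  A black
  B gray
    E gray
      J gray
      J black
      L gray
        F gray
          F→K: K black — skip
        F black
        L→M: M is gray → back edge
First back edge: L → M.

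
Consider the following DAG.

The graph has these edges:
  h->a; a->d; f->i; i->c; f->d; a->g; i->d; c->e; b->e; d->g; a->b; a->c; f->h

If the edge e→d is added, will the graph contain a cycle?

No

Adding e→d creates a cycle iff d can already reach e.
Explore from d: no path reaches e. The graph stays acyclic.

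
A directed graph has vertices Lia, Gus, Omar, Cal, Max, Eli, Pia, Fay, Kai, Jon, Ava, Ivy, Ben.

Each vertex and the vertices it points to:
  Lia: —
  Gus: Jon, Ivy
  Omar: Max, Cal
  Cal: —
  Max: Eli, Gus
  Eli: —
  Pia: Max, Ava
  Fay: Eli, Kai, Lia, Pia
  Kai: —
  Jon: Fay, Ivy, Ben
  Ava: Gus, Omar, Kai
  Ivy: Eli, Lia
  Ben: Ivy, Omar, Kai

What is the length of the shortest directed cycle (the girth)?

5

For each vertex v, BFS finds the shortest path from v back to v.
The shortest such closed walk is Pia → Max → Gus → Jon → Fay → Pia, length 5.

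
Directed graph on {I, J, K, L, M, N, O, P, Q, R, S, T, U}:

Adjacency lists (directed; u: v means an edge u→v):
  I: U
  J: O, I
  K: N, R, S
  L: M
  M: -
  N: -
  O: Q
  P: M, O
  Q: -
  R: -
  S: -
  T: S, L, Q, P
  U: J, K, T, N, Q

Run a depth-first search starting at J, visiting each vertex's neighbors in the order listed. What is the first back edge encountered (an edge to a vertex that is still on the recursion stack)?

U->J

DFS from J (visiting each vertex's neighbors in the order listed); mark gray on enter, black on exit:
J gray
  O gray
    Q gray
    Q black
  O black
  I gray
    U gray
      U→J: J is gray → back edge
First back edge: U → J.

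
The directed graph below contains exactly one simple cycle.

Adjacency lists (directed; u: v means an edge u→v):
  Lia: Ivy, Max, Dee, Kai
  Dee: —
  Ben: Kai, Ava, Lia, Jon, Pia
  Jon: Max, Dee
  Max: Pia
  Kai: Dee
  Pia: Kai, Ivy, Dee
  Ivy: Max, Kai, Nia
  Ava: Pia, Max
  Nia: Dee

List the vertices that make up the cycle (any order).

DFS with gray/black marking from Pia:
Pia gray
  Kai gray
    Dee gray
    Dee black
  Kai black
  Ivy gray
    Max gray
      Max→Pia: Pia is gray → back edge
Back edge closes the cycle Pia → Ivy → Max → Pia; its vertices are {Ivy, Max, Pia}.

Ivy, Max, Pia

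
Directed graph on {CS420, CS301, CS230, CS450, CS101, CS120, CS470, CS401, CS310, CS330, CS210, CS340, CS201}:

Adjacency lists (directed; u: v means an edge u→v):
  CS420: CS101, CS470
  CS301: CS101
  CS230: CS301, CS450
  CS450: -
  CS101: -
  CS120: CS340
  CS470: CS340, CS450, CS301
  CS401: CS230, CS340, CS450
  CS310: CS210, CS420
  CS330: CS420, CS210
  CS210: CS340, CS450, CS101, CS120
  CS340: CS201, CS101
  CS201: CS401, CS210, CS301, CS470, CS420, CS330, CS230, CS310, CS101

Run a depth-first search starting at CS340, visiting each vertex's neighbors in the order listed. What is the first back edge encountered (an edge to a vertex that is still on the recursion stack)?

CS401->CS340

DFS from CS340 (visiting each vertex's neighbors in the order listed); mark gray on enter, black on exit:
CS340 gray
  CS201 gray
    CS401 gray
      CS230 gray
        CS301 gray
          CS101 gray
          CS101 black
        CS301 black
        CS450 gray
        CS450 black
      CS230 black
      CS401→CS340: CS340 is gray → back edge
First back edge: CS401 → CS340.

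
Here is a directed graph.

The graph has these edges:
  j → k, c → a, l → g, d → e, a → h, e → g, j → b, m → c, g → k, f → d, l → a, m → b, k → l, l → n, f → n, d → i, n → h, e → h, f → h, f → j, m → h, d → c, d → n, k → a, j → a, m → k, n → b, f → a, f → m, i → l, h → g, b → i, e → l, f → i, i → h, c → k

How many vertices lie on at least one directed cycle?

8

A vertex is on a directed cycle iff it belongs to a strongly connected component of size ≥ 2 (or has a self-loop).
The vertices on cycles are {a, b, g, h, i, k, l, n} — 8 in total.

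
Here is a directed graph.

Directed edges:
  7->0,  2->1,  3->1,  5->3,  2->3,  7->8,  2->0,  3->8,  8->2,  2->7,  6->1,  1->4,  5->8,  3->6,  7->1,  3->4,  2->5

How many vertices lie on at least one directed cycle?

A vertex is on a directed cycle iff it belongs to a strongly connected component of size ≥ 2 (or has a self-loop).
The vertices on cycles are {2, 3, 5, 7, 8} — 5 in total.

5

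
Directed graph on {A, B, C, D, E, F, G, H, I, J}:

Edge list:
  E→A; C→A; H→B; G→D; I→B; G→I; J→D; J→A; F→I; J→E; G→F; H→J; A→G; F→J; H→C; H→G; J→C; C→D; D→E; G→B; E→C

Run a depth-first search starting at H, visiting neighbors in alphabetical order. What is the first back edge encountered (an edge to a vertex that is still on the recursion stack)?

E->A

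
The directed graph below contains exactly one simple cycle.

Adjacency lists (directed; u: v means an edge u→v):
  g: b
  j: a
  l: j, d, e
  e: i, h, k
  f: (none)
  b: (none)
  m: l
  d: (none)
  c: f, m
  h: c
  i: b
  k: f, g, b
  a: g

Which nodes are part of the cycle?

DFS with gray/black marking from m:
m gray
  l gray
    j gray
      a gray
        g gray
          b gray
          b black
        g black
      a black
    j black
    d gray
    d black
    e gray
      i gray
        i→b: b black — skip
      i black
      h gray
        c gray
          f gray
          f black
          c→m: m is gray → back edge
Back edge closes the cycle m → l → e → h → c → m; its vertices are {c, e, h, l, m}.

c, e, h, l, m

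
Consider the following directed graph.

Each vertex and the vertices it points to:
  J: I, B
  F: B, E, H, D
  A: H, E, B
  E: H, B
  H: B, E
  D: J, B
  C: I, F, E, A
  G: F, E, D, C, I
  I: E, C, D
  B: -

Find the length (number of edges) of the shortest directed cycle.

For each vertex v, BFS finds the shortest path from v back to v.
The shortest such closed walk is C → I → C, length 2.

2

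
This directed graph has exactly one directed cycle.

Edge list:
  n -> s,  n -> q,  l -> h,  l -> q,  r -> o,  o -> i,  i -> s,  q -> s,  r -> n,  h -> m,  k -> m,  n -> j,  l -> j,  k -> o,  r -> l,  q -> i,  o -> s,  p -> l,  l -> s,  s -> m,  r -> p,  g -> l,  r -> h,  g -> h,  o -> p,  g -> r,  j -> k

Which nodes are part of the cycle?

j, k, l, o, p

DFS with gray/black marking from o:
o gray
  s gray
    m gray
    m black
  s black
  i gray
    i→s: s black — skip
  i black
  p gray
    l gray
      q gray
        q→s: s black — skip
        q→i: i black — skip
      q black
      l→s: s black — skip
      h gray
        h→m: m black — skip
      h black
      j gray
        k gray
          k→m: m black — skip
          k→o: o is gray → back edge
Back edge closes the cycle o → p → l → j → k → o; its vertices are {j, k, l, o, p}.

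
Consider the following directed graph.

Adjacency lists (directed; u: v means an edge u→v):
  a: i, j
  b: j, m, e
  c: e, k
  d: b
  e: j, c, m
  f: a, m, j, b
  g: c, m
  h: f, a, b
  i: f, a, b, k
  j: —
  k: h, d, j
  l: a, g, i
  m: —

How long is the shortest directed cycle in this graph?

For each vertex v, BFS finds the shortest path from v back to v.
The shortest such closed walk is i → a → i, length 2.

2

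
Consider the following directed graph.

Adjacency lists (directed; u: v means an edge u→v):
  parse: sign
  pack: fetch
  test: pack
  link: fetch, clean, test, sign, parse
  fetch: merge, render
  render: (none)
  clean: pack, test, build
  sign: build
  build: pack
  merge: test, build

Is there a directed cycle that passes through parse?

No

parse lies on a cycle iff there is a path from parse back to itself.
Exploring from parse, it never reaches itself; equivalently, its strongly connected component is a singleton.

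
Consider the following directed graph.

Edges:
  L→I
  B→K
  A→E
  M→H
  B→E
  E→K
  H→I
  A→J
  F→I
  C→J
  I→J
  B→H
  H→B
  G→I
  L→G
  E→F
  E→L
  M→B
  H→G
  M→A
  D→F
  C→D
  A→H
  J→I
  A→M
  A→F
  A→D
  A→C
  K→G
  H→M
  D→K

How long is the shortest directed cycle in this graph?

For each vertex v, BFS finds the shortest path from v back to v.
The shortest such closed walk is M → A → M, length 2.

2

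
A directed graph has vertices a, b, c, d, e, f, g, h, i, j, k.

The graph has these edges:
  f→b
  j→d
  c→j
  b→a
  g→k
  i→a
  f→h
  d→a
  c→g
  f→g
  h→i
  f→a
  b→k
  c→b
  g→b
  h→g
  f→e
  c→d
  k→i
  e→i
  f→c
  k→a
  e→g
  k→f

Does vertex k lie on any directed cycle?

k is on a cycle iff k can reach itself via ≥1 edge.
k → f → b → k — yes.

Yes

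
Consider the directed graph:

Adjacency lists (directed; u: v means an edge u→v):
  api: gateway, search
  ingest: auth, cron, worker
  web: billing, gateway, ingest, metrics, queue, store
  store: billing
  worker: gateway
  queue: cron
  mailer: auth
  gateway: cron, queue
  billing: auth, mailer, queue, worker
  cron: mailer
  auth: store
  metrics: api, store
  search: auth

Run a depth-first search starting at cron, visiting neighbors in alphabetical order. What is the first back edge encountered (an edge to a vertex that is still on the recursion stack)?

billing->auth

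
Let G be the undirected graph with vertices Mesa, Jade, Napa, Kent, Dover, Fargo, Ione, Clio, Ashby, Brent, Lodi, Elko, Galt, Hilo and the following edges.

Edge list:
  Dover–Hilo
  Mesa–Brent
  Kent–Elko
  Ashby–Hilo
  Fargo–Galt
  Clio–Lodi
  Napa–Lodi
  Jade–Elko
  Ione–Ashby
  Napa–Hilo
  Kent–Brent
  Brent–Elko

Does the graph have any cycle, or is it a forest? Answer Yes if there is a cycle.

DFS, tracking each vertex's parent; an edge to a visited non-parent vertex closes a cycle.
Start from Brent:
visit Brent (parent –)
  visit Kent (parent Brent)
    visit Elko (parent Kent)
      visit Jade (parent Elko)
        Jade–Elko: parent, skip
      Elko–Kent: parent, skip
      Elko–Brent: Brent visited and ≠ parent → cycle
Cycle: Brent – Kent – Elko – Brent.

Yes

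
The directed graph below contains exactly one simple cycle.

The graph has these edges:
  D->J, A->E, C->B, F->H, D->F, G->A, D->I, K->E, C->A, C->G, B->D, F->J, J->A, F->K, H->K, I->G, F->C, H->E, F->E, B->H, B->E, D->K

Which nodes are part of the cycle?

B, C, D, F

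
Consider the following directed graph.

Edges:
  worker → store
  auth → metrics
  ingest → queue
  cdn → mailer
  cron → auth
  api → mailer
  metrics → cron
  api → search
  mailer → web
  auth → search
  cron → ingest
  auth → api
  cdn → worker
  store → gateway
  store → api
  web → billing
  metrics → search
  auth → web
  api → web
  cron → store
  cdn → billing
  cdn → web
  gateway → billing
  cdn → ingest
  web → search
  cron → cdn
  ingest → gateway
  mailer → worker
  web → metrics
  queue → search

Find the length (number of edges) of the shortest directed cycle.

3

For each vertex v, BFS finds the shortest path from v back to v.
The shortest such closed walk is metrics → cron → auth → metrics, length 3.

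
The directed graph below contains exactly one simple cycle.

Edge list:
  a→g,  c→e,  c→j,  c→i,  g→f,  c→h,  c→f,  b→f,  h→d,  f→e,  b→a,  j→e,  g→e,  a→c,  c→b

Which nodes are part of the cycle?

a, b, c

DFS with gray/black marking from c:
c gray
  h gray
    d gray
    d black
  h black
  b gray
    f gray
      e gray
      e black
    f black
    a gray
      a→c: c is gray → back edge
Back edge closes the cycle c → b → a → c; its vertices are {a, b, c}.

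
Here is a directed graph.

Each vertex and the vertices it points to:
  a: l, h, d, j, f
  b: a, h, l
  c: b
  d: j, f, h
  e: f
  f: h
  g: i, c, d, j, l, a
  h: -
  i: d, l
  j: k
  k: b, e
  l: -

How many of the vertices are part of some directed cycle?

5

A vertex is on a directed cycle iff it belongs to a strongly connected component of size ≥ 2 (or has a self-loop).
The vertices on cycles are {a, b, d, j, k} — 5 in total.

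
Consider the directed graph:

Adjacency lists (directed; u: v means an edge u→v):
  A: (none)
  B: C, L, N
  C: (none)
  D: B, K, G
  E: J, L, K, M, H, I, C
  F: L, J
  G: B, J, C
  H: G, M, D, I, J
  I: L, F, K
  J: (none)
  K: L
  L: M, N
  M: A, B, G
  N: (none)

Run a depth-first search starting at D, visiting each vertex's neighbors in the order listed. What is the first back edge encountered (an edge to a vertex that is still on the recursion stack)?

DFS from D (visiting each vertex's neighbors in the order listed); mark gray on enter, black on exit:
D gray
  B gray
    C gray
    C black
    L gray
      M gray
        A gray
        A black
        M→B: B is gray → back edge
First back edge: M → B.

M->B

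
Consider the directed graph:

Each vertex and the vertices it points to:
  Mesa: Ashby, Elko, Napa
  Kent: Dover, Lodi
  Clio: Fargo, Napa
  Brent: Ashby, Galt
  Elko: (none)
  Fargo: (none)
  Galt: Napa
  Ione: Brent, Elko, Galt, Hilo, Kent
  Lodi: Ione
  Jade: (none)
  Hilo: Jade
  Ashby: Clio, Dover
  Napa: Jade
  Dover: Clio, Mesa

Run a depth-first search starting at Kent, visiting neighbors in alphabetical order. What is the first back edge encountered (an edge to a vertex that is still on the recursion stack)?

Ashby->Dover

DFS from Kent (visiting neighbors in alphabetical order); mark gray on enter, black on exit:
Kent gray
  Dover gray
    Clio gray
      Fargo gray
      Fargo black
      Napa gray
        Jade gray
        Jade black
      Napa black
    Clio black
    Mesa gray
      Ashby gray
        Ashby→Clio: Clio black — skip
        Ashby→Dover: Dover is gray → back edge
First back edge: Ashby → Dover.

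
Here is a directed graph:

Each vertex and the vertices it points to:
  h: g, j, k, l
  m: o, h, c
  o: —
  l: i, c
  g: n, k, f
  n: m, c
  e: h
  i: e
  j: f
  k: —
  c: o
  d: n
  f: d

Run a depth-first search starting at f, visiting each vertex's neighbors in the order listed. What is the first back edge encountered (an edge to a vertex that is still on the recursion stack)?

g→n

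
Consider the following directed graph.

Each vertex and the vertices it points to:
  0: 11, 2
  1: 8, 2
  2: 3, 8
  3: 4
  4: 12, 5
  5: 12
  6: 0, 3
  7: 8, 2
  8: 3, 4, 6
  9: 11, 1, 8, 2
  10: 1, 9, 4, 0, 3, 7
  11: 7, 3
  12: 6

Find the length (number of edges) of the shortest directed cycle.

For each vertex v, BFS finds the shortest path from v back to v.
The shortest such closed walk is 4 → 12 → 6 → 3 → 4, length 4.

4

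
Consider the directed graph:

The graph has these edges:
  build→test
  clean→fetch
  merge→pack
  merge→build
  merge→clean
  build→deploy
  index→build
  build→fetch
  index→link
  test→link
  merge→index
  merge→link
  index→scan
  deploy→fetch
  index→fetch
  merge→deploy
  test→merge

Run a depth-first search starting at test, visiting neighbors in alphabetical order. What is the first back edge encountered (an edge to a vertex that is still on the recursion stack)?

build->test

DFS from test (visiting neighbors in alphabetical order); mark gray on enter, black on exit:
test gray
  link gray
  link black
  merge gray
    build gray
      deploy gray
        fetch gray
        fetch black
      deploy black
      build→fetch: fetch black — skip
      build→test: test is gray → back edge
First back edge: build → test.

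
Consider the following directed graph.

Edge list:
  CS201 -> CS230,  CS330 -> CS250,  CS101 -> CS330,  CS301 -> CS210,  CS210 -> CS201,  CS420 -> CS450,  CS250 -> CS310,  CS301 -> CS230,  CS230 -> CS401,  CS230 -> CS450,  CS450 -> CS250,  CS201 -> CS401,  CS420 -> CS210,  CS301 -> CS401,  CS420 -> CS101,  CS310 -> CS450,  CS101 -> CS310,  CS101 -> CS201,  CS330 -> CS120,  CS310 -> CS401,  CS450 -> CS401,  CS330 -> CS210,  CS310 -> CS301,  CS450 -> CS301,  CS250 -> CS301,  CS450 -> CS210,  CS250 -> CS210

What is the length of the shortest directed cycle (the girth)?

3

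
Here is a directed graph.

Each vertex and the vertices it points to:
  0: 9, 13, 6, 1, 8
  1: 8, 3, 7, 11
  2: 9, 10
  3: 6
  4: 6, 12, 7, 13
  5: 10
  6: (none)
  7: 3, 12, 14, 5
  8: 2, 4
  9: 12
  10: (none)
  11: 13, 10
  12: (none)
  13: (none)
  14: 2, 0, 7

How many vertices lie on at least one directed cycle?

6

A vertex is on a directed cycle iff it belongs to a strongly connected component of size ≥ 2 (or has a self-loop).
The vertices on cycles are {0, 1, 4, 7, 8, 14} — 6 in total.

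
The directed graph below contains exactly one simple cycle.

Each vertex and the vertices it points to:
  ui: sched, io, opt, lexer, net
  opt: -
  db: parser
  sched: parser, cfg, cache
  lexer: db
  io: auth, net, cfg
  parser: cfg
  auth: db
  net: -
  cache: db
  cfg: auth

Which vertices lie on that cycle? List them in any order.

DFS with gray/black marking from auth:
auth gray
  db gray
    parser gray
      cfg gray
        cfg→auth: auth is gray → back edge
Back edge closes the cycle auth → db → parser → cfg → auth; its vertices are {db, cfg, auth, parser}.

db, cfg, auth, parser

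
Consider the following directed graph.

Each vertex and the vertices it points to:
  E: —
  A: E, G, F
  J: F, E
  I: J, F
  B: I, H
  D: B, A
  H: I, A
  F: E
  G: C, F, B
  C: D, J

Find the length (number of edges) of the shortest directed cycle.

4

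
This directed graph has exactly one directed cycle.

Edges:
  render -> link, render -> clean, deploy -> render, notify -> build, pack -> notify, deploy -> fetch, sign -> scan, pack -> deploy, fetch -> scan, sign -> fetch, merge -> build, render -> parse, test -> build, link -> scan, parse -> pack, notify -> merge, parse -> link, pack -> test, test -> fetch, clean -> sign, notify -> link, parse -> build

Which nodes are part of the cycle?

pack, parse, deploy, render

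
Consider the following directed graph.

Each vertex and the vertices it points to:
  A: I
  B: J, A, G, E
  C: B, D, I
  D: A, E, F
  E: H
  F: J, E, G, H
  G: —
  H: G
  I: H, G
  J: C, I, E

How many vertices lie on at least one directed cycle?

5

A vertex is on a directed cycle iff it belongs to a strongly connected component of size ≥ 2 (or has a self-loop).
The vertices on cycles are {B, C, D, F, J} — 5 in total.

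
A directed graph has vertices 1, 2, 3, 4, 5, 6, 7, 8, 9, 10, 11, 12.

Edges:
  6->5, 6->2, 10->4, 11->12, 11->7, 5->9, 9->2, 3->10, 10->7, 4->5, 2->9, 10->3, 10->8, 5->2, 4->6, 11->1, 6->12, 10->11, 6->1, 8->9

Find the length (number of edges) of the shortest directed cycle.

2

For each vertex v, BFS finds the shortest path from v back to v.
The shortest such closed walk is 10 → 3 → 10, length 2.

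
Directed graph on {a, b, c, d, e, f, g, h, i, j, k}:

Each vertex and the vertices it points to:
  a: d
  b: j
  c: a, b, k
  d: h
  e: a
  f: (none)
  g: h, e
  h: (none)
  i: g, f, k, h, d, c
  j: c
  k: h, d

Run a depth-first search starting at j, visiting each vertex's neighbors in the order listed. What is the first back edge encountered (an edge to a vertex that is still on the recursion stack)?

b→j

DFS from j (visiting each vertex's neighbors in the order listed); mark gray on enter, black on exit:
j gray
  c gray
    a gray
      d gray
        h gray
        h black
      d black
    a black
    b gray
      b→j: j is gray → back edge
First back edge: b → j.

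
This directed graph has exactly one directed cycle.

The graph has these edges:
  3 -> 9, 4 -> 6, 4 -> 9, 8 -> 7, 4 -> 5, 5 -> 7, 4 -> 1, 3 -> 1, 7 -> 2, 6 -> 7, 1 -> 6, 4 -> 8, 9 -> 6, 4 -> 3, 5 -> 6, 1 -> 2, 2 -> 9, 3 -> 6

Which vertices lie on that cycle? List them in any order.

DFS with gray/black marking from 9:
9 gray
  6 gray
    7 gray
      2 gray
        2→9: 9 is gray → back edge
Back edge closes the cycle 9 → 6 → 7 → 2 → 9; its vertices are {2, 6, 7, 9}.

2, 6, 7, 9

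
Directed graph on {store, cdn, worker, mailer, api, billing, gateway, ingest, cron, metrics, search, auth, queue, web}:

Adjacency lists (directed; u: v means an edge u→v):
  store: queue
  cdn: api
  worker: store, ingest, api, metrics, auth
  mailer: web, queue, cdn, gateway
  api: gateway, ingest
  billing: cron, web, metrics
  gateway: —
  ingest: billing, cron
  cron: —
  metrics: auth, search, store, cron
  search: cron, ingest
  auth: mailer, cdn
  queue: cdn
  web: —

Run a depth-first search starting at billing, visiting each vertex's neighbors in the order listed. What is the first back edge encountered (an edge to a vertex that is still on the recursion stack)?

DFS from billing (visiting each vertex's neighbors in the order listed); mark gray on enter, black on exit:
billing gray
  cron gray
  cron black
  web gray
  web black
  metrics gray
    auth gray
      mailer gray
        mailer→web: web black — skip
        queue gray
          cdn gray
            api gray
              gateway gray
              gateway black
              ingest gray
                ingest→billing: billing is gray → back edge
First back edge: ingest → billing.

ingest→billing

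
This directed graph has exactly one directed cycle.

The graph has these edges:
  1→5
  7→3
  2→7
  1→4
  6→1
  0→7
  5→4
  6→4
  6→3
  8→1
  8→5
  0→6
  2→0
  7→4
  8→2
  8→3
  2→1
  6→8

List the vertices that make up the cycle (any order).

DFS with gray/black marking from 2:
2 gray
  0 gray
    6 gray
      1 gray
        4 gray
        4 black
        5 gray
          5→4: 4 black — skip
        5 black
      1 black
      3 gray
      3 black
      6→4: 4 black — skip
      8 gray
        8→5: 5 black — skip
        8→1: 1 black — skip
        8→2: 2 is gray → back edge
Back edge closes the cycle 2 → 0 → 6 → 8 → 2; its vertices are {0, 2, 6, 8}.

0, 2, 6, 8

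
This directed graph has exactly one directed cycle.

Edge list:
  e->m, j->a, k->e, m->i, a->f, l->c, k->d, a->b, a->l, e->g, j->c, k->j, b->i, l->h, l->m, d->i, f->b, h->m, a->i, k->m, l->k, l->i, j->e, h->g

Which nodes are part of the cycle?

a, j, k, l

DFS with gray/black marking from a:
a gray
  f gray
    b gray
      i gray
      i black
    b black
  f black
  a→b: b black — skip
  l gray
    l→i: i black — skip
    m gray
      m→i: i black — skip
    m black
    h gray
      g gray
      g black
      h→m: m black — skip
    h black
    k gray
      k→m: m black — skip
      e gray
        e→g: g black — skip
        e→m: m black — skip
      e black
      d gray
        d→i: i black — skip
      d black
      j gray
        c gray
        c black
        j→e: e black — skip
        j→a: a is gray → back edge
Back edge closes the cycle a → l → k → j → a; its vertices are {a, j, k, l}.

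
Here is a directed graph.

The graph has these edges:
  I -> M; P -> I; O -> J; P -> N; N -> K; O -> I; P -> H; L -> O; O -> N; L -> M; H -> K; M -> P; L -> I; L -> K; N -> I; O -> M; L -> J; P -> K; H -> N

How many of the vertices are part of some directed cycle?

A vertex is on a directed cycle iff it belongs to a strongly connected component of size ≥ 2 (or has a self-loop).
The vertices on cycles are {H, I, M, N, P} — 5 in total.

5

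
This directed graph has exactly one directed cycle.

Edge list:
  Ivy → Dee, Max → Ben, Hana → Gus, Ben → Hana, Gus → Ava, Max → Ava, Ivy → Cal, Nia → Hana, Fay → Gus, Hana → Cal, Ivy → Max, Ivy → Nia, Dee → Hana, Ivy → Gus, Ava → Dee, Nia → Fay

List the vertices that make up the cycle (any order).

Ava, Dee, Gus, Hana

DFS with gray/black marking from Hana:
Hana gray
  Cal gray
  Cal black
  Gus gray
    Ava gray
      Dee gray
        Dee→Hana: Hana is gray → back edge
Back edge closes the cycle Hana → Gus → Ava → Dee → Hana; its vertices are {Ava, Dee, Gus, Hana}.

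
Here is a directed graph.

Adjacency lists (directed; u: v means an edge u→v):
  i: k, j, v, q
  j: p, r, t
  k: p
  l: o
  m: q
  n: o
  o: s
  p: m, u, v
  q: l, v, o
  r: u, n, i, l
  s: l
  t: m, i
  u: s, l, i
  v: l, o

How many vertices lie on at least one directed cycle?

A vertex is on a directed cycle iff it belongs to a strongly connected component of size ≥ 2 (or has a self-loop).
The vertices on cycles are {i, j, k, l, o, p, r, s, t, u} — 10 in total.

10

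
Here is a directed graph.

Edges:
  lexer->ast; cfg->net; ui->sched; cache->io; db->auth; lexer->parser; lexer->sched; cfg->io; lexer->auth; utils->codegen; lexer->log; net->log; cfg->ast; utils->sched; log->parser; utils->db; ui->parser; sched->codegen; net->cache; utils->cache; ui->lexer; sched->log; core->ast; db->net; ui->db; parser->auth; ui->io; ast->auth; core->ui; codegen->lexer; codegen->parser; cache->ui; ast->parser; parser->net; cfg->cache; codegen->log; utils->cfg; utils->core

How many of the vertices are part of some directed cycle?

A vertex is on a directed cycle iff it belongs to a strongly connected component of size ≥ 2 (or has a self-loop).
The vertices on cycles are {db, ui, ast, log, net, cache, lexer, sched, parser, codegen} — 10 in total.

10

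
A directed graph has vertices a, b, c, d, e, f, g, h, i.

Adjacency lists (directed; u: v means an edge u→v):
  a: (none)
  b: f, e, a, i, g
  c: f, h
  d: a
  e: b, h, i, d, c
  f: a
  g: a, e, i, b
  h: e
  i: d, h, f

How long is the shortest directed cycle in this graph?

For each vertex v, BFS finds the shortest path from v back to v.
The shortest such closed walk is g → b → g, length 2.

2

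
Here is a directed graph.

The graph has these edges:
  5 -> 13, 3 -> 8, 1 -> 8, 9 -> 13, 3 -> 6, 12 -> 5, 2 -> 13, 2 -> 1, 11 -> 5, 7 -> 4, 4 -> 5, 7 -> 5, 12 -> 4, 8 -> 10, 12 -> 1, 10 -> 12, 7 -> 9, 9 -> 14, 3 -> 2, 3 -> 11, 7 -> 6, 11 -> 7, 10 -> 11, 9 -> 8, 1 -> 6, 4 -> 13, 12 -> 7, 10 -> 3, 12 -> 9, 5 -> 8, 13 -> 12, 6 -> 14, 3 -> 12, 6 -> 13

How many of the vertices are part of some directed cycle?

13

A vertex is on a directed cycle iff it belongs to a strongly connected component of size ≥ 2 (or has a self-loop).
The vertices on cycles are {1, 2, 3, 4, 5, 6, 7, 8, 9, 10, 11, 12, 13} — 13 in total.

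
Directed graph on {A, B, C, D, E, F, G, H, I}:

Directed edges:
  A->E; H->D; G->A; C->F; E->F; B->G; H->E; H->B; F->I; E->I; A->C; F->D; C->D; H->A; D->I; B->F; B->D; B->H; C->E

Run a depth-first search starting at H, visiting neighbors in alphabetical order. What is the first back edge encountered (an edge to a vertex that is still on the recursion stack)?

B->H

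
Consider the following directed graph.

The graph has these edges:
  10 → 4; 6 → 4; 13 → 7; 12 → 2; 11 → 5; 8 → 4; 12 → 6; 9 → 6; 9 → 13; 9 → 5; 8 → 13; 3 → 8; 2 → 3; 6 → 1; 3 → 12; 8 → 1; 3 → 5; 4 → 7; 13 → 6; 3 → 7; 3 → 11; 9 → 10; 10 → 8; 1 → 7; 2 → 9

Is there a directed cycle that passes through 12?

12 is on a cycle iff 12 can reach itself via ≥1 edge.
12 → 2 → 3 → 12 — yes.

Yes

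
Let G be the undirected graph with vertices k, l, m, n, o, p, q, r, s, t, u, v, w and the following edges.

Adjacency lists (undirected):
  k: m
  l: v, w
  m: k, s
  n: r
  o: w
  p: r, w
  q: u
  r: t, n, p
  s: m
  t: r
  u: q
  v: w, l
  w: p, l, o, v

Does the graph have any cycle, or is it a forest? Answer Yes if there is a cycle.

DFS, tracking each vertex's parent; an edge to a visited non-parent vertex closes a cycle.
Start from u:
visit u (parent –)
  visit q (parent u)
    q–u: parent, skip
visit k (parent –)
  visit m (parent k)
    m–k: parent, skip
    visit s (parent m)
      s–m: parent, skip
visit l (parent –)
  visit v (parent l)
    visit w (parent v)
      visit p (parent w)
        visit r (parent p)
          visit t (parent r)
            t–r: parent, skip
          visit n (parent r)
            n–r: parent, skip
          r–p: parent, skip
        p–w: parent, skip
      w–l: l visited and ≠ parent → cycle
Cycle: l – v – w – l.

Yes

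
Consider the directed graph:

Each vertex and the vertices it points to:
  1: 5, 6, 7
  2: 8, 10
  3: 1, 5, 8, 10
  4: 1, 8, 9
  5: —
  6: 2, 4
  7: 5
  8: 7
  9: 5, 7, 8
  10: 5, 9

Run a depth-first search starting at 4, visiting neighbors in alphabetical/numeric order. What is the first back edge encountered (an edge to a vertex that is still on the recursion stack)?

6->4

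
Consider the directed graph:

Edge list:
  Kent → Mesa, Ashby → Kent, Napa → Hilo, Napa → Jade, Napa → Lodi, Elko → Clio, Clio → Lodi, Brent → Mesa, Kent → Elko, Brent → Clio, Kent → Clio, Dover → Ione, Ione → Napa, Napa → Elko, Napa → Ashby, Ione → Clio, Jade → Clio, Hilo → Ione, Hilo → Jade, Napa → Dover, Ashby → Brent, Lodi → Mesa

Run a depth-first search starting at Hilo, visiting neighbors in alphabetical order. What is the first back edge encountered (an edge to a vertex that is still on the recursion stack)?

Dover→Ione

DFS from Hilo (visiting neighbors in alphabetical order); mark gray on enter, black on exit:
Hilo gray
  Ione gray
    Clio gray
      Lodi gray
        Mesa gray
        Mesa black
      Lodi black
    Clio black
    Napa gray
      Ashby gray
        Brent gray
          Brent→Clio: Clio black — skip
          Brent→Mesa: Mesa black — skip
        Brent black
        Kent gray
          Kent→Clio: Clio black — skip
          Elko gray
            Elko→Clio: Clio black — skip
          Elko black
          Kent→Mesa: Mesa black — skip
        Kent black
      Ashby black
      Dover gray
        Dover→Ione: Ione is gray → back edge
First back edge: Dover → Ione.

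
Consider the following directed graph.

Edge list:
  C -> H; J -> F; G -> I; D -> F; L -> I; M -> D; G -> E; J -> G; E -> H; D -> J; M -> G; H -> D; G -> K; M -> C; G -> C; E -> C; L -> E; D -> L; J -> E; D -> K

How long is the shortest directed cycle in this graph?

For each vertex v, BFS finds the shortest path from v back to v.
The shortest such closed walk is D → L → E → H → D, length 4.

4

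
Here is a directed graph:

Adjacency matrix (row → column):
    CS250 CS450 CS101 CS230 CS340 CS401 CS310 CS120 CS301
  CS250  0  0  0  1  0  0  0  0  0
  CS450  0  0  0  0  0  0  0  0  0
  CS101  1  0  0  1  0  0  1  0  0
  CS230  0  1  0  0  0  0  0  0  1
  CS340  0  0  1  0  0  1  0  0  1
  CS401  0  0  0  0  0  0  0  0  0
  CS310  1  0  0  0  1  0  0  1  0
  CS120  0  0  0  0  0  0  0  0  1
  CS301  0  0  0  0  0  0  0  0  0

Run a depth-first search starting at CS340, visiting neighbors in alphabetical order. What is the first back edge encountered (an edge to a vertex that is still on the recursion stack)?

CS310->CS340

DFS from CS340 (visiting neighbors in alphabetical order); mark gray on enter, black on exit:
CS340 gray
  CS101 gray
    CS230 gray
      CS301 gray
      CS301 black
      CS450 gray
      CS450 black
    CS230 black
    CS250 gray
      CS250→CS230: CS230 black — skip
    CS250 black
    CS310 gray
      CS120 gray
        CS120→CS301: CS301 black — skip
      CS120 black
      CS310→CS250: CS250 black — skip
      CS310→CS340: CS340 is gray → back edge
First back edge: CS310 → CS340.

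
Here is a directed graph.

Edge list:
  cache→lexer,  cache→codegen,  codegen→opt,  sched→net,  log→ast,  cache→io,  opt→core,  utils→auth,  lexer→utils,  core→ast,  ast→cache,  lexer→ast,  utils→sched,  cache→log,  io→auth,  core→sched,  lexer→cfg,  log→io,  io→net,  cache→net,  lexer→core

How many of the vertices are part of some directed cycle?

7

A vertex is on a directed cycle iff it belongs to a strongly connected component of size ≥ 2 (or has a self-loop).
The vertices on cycles are {ast, log, opt, core, cache, lexer, codegen} — 7 in total.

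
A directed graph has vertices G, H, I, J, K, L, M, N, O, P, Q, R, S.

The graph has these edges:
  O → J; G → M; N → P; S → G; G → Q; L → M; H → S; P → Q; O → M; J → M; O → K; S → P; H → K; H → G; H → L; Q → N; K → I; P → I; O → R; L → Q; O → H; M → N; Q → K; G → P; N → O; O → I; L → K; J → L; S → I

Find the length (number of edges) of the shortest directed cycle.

3

For each vertex v, BFS finds the shortest path from v back to v.
The shortest such closed walk is O → M → N → O, length 3.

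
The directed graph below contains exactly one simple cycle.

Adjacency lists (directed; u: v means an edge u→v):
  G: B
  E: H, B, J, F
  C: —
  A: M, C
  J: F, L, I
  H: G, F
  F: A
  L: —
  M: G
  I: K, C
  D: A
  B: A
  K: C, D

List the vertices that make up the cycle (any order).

A, B, G, M

DFS with gray/black marking from G:
G gray
  B gray
    A gray
      M gray
        M→G: G is gray → back edge
Back edge closes the cycle G → B → A → M → G; its vertices are {A, B, G, M}.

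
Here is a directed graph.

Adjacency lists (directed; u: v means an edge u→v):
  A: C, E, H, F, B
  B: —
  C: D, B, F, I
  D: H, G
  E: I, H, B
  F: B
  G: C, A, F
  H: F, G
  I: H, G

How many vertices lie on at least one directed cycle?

7

A vertex is on a directed cycle iff it belongs to a strongly connected component of size ≥ 2 (or has a self-loop).
The vertices on cycles are {A, C, D, E, G, H, I} — 7 in total.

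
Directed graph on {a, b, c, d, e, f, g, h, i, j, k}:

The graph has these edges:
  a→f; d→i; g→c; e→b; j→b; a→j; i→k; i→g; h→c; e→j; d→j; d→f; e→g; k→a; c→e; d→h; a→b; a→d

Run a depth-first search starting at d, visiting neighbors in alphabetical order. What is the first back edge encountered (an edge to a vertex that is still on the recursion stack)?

DFS from d (visiting neighbors in alphabetical order); mark gray on enter, black on exit:
d gray
  f gray
  f black
  h gray
    c gray
      e gray
        b gray
        b black
        g gray
          g→c: c is gray → back edge
First back edge: g → c.

g→c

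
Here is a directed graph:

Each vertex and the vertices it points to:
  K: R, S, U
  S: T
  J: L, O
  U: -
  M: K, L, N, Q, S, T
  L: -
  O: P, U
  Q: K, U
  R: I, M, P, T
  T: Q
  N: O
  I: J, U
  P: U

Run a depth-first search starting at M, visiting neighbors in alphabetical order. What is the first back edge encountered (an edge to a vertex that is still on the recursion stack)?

R->M

DFS from M (visiting neighbors in alphabetical order); mark gray on enter, black on exit:
M gray
  K gray
    R gray
      I gray
        J gray
          L gray
          L black
          O gray
            P gray
              U gray
              U black
            P black
            O→U: U black — skip
          O black
        J black
        I→U: U black — skip
      I black
      R→M: M is gray → back edge
First back edge: R → M.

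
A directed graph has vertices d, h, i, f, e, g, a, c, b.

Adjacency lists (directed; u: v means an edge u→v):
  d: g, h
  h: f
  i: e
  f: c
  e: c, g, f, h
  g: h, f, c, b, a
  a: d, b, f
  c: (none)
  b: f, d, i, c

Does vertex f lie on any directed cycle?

No

f lies on a cycle iff there is a path from f back to itself.
Exploring from f, it never reaches itself; equivalently, its strongly connected component is a singleton.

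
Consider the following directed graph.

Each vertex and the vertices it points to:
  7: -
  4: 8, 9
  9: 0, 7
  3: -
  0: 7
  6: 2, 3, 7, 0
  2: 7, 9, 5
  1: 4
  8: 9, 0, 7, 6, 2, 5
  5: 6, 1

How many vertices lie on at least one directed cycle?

A vertex is on a directed cycle iff it belongs to a strongly connected component of size ≥ 2 (or has a self-loop).
The vertices on cycles are {1, 2, 4, 5, 6, 8} — 6 in total.

6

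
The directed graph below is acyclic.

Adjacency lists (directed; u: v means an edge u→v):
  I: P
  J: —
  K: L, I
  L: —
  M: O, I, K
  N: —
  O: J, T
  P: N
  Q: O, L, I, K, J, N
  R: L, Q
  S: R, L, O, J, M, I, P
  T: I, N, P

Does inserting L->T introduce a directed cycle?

No

Adding L→T creates a cycle iff T can already reach L.
Explore from T: no path reaches L. The graph stays acyclic.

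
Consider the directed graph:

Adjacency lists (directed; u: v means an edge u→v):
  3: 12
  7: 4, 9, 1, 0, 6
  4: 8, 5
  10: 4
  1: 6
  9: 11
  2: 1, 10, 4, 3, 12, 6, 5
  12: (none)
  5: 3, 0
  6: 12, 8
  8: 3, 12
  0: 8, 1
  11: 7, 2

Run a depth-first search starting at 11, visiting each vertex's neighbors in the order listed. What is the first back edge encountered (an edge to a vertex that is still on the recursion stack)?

DFS from 11 (visiting each vertex's neighbors in the order listed); mark gray on enter, black on exit:
11 gray
  7 gray
    4 gray
      8 gray
        3 gray
          12 gray
          12 black
        3 black
        8→12: 12 black — skip
      8 black
      5 gray
        5→3: 3 black — skip
        0 gray
          0→8: 8 black — skip
          1 gray
            6 gray
              6→12: 12 black — skip
              6→8: 8 black — skip
            6 black
          1 black
        0 black
      5 black
    4 black
    9 gray
      9→11: 11 is gray → back edge
First back edge: 9 → 11.

9->11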